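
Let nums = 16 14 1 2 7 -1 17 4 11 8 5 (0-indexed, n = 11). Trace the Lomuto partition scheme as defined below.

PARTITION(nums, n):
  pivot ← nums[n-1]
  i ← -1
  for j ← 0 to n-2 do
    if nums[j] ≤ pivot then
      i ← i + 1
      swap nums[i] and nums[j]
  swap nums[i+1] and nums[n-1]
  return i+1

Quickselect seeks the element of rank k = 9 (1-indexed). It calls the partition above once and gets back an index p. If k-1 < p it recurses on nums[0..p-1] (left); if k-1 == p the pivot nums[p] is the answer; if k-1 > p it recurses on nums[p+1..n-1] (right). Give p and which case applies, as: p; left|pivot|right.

4; right

pivot=5, i=-1
j=0: 16>5, skip
j=1: 14>5, skip
j=2: 1≤5, i=0, swap(0,2) ⇒ 1 14 16 2 7 -1 17 4 11 8 5
j=3: 2≤5, i=1, swap(1,3) ⇒ 1 2 16 14 7 -1 17 4 11 8 5
j=4: 7>5, skip
j=5: -1≤5, i=2, swap(2,5) ⇒ 1 2 -1 14 7 16 17 4 11 8 5
j=6: 17>5, skip
j=7: 4≤5, i=3, swap(3,7) ⇒ 1 2 -1 4 7 16 17 14 11 8 5
j=8: 11>5, skip
j=9: 8>5, skip
swap(4,10) ⇒ 1 2 -1 4 5 16 17 14 11 8 7; return 4
p = 4; k-1 = 8 > 4 ⇒ right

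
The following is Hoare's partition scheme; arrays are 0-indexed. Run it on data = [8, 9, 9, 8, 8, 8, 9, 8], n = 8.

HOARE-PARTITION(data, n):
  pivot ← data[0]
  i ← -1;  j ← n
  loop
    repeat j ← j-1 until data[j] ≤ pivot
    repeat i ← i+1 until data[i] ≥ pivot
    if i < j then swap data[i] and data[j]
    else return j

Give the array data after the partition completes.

[8, 8, 8, 8, 9, 9, 9, 8]

pivot = data[0] = 8; i = -1, j = 8
j→7 (data[7]=8≤8), i→0 (data[0]=8≥8); i<j, swap → [8, 9, 9, 8, 8, 8, 9, 8]
j→5 (data[5]=8≤8), i→1 (data[1]=9≥8); i<j, swap → [8, 8, 9, 8, 8, 9, 9, 8]
j→4 (data[4]=8≤8), i→2 (data[2]=9≥8); i<j, swap → [8, 8, 8, 8, 9, 9, 9, 8]
j→3, i→3; i≥j, return j=3. data = [8, 8, 8, 8, 9, 9, 9, 8]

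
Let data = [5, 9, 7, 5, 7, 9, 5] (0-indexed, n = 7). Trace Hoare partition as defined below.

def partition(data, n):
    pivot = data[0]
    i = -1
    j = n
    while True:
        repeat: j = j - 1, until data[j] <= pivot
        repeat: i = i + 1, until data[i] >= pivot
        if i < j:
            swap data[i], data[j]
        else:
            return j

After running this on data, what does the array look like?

pivot = data[0] = 5; i = -1, j = 7
j→6 (data[6]=5≤5), i→0 (data[0]=5≥5); i<j, swap → [5, 9, 7, 5, 7, 9, 5]
j→3 (data[3]=5≤5), i→1 (data[1]=9≥5); i<j, swap → [5, 5, 7, 9, 7, 9, 5]
j→1, i→2; i≥j, return j=1. data = [5, 5, 7, 9, 7, 9, 5]

[5, 5, 7, 9, 7, 9, 5]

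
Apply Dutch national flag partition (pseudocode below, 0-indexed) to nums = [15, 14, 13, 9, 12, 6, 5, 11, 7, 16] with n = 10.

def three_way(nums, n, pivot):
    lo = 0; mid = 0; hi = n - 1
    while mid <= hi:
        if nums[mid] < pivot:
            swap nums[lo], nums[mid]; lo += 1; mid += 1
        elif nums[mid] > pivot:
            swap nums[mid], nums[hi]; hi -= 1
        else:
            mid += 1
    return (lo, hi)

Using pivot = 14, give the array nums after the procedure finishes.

[7, 13, 9, 12, 6, 5, 11, 14, 16, 15]

lo=0 mid=0 hi=9
15>14: swap(0,9), hi=8 ⇒ [16, 14, 13, 9, 12, 6, 5, 11, 7, 15]
16>14: swap(0,8), hi=7 ⇒ [7, 14, 13, 9, 12, 6, 5, 11, 16, 15]
7<14: swap(0,0), lo=1 mid=1 ⇒ [7, 14, 13, 9, 12, 6, 5, 11, 16, 15]
14=14: mid=2
13<14: swap(1,2), lo=2 mid=3 ⇒ [7, 13, 14, 9, 12, 6, 5, 11, 16, 15]
9<14: swap(2,3), lo=3 mid=4 ⇒ [7, 13, 9, 14, 12, 6, 5, 11, 16, 15]
12<14: swap(3,4), lo=4 mid=5 ⇒ [7, 13, 9, 12, 14, 6, 5, 11, 16, 15]
6<14: swap(4,5), lo=5 mid=6 ⇒ [7, 13, 9, 12, 6, 14, 5, 11, 16, 15]
5<14: swap(5,6), lo=6 mid=7 ⇒ [7, 13, 9, 12, 6, 5, 14, 11, 16, 15]
11<14: swap(6,7), lo=7 mid=8 ⇒ [7, 13, 9, 12, 6, 5, 11, 14, 16, 15]
done. lo=7 hi=7; nums=[7, 13, 9, 12, 6, 5, 11, 14, 16, 15]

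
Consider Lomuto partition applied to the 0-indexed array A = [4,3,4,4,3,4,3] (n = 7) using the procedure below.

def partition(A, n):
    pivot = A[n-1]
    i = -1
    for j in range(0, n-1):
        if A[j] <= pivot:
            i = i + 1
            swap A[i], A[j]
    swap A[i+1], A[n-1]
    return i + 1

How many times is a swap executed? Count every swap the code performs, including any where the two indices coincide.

3

pivot=3, i=-1
j=0: 4>3, skip
j=1: 3≤3, i=0, swap(0,1) ⇒ [3,4,4,4,3,4,3]
j=2: 4>3, skip
j=3: 4>3, skip
j=4: 3≤3, i=1, swap(1,4) ⇒ [3,3,4,4,4,4,3]
j=5: 4>3, skip
swap(2,6) ⇒ [3,3,3,4,4,4,4]; return 2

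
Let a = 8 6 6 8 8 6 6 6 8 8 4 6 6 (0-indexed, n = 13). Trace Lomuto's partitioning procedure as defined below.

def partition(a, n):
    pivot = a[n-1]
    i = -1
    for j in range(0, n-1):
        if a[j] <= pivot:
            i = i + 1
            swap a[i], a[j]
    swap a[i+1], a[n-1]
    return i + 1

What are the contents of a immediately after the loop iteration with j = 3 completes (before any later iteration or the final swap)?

6 6 8 8 8 6 6 6 8 8 4 6 6

pivot = a[12] = 6; i = -1
j=0: a[0]=8 > 6 → no swap
j=1: a[1]=6 ≤ 6 → i=0, swap a[0],a[1] → 6 8 6 8 8 6 6 6 8 8 4 6 6
j=2: a[2]=6 ≤ 6 → i=1, swap a[1],a[2] → 6 6 8 8 8 6 6 6 8 8 4 6 6
j=3: a[3]=8 > 6 → no swap
(after j=3) a = 6 6 8 8 8 6 6 6 8 8 4 6 6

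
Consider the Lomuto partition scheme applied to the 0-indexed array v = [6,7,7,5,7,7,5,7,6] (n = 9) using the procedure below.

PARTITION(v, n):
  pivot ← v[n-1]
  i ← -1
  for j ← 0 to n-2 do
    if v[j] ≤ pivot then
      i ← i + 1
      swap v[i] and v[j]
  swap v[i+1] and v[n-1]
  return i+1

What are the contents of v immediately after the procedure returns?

[6,5,5,6,7,7,7,7,7]

pivot = v[8] = 6; i = -1
j=0: v[0]=6 ≤ 6 → i=0, swap v[0],v[0] (no change) → [6,7,7,5,7,7,5,7,6]
j=1: v[1]=7 > 6 → no swap
j=2: v[2]=7 > 6 → no swap
j=3: v[3]=5 ≤ 6 → i=1, swap v[1],v[3] → [6,5,7,7,7,7,5,7,6]
j=4: v[4]=7 > 6 → no swap
j=5: v[5]=7 > 6 → no swap
j=6: v[6]=5 ≤ 6 → i=2, swap v[2],v[6] → [6,5,5,7,7,7,7,7,6]
j=7: v[7]=7 > 6 → no swap
final swap v[3],v[8] → [6,5,5,6,7,7,7,7,7]; return 3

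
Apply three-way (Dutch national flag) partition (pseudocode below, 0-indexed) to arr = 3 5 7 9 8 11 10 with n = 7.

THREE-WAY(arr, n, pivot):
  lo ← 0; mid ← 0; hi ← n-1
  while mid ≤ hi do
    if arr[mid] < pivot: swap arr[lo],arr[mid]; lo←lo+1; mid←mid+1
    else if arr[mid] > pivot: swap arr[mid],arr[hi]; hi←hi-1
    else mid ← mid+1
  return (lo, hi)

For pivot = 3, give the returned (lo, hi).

lo=0 mid=0 hi=6
3=3: mid=1
5>3: swap(1,6), hi=5 ⇒ 3 10 7 9 8 11 5
10>3: swap(1,5), hi=4 ⇒ 3 11 7 9 8 10 5
11>3: swap(1,4), hi=3 ⇒ 3 8 7 9 11 10 5
8>3: swap(1,3), hi=2 ⇒ 3 9 7 8 11 10 5
9>3: swap(1,2), hi=1 ⇒ 3 7 9 8 11 10 5
7>3: swap(1,1), hi=0 ⇒ 3 7 9 8 11 10 5
done. lo=0 hi=0; arr=3 7 9 8 11 10 5

(0, 0)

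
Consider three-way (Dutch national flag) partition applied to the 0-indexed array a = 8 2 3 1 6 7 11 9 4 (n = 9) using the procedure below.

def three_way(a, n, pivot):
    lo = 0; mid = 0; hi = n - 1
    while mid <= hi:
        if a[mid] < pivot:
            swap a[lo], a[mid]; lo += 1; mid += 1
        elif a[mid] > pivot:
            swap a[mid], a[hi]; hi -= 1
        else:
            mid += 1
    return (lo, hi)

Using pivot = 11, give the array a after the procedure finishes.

8 2 3 1 6 7 9 4 11

lo=0 mid=0 hi=8
8<11: swap(0,0), lo=1 mid=1 ⇒ 8 2 3 1 6 7 11 9 4
2<11: swap(1,1), lo=2 mid=2 ⇒ 8 2 3 1 6 7 11 9 4
3<11: swap(2,2), lo=3 mid=3 ⇒ 8 2 3 1 6 7 11 9 4
1<11: swap(3,3), lo=4 mid=4 ⇒ 8 2 3 1 6 7 11 9 4
6<11: swap(4,4), lo=5 mid=5 ⇒ 8 2 3 1 6 7 11 9 4
7<11: swap(5,5), lo=6 mid=6 ⇒ 8 2 3 1 6 7 11 9 4
11=11: mid=7
9<11: swap(6,7), lo=7 mid=8 ⇒ 8 2 3 1 6 7 9 11 4
4<11: swap(7,8), lo=8 mid=9 ⇒ 8 2 3 1 6 7 9 4 11
done. lo=8 hi=8; a=8 2 3 1 6 7 9 4 11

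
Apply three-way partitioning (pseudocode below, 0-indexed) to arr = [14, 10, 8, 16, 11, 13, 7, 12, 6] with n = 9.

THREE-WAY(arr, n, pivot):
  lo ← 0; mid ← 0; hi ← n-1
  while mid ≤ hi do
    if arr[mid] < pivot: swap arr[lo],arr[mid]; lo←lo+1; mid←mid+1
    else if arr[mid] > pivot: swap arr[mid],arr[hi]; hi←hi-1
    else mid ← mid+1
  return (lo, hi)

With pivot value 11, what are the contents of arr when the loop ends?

[6, 10, 8, 7, 11, 13, 12, 16, 14]

pivot = 11; lo=0, mid=0, hi=8
arr[mid]=14>11: swap arr[0],arr[8]; hi=7 → [6, 10, 8, 16, 11, 13, 7, 12, 14]
arr[mid]=6<11: swap arr[0],arr[0]; lo=1,mid=1 → [6, 10, 8, 16, 11, 13, 7, 12, 14]
arr[mid]=10<11: swap arr[1],arr[1]; lo=2,mid=2 → [6, 10, 8, 16, 11, 13, 7, 12, 14]
arr[mid]=8<11: swap arr[2],arr[2]; lo=3,mid=3 → [6, 10, 8, 16, 11, 13, 7, 12, 14]
arr[mid]=16>11: swap arr[3],arr[7]; hi=6 → [6, 10, 8, 12, 11, 13, 7, 16, 14]
arr[mid]=12>11: swap arr[3],arr[6]; hi=5 → [6, 10, 8, 7, 11, 13, 12, 16, 14]
arr[mid]=7<11: swap arr[3],arr[3]; lo=4,mid=4 → [6, 10, 8, 7, 11, 13, 12, 16, 14]
arr[mid]=11=11: mid=5
arr[mid]=13>11: swap arr[5],arr[5]; hi=4 → [6, 10, 8, 7, 11, 13, 12, 16, 14]
end: lo=4, hi=4; arr = [6, 10, 8, 7, 11, 13, 12, 16, 14]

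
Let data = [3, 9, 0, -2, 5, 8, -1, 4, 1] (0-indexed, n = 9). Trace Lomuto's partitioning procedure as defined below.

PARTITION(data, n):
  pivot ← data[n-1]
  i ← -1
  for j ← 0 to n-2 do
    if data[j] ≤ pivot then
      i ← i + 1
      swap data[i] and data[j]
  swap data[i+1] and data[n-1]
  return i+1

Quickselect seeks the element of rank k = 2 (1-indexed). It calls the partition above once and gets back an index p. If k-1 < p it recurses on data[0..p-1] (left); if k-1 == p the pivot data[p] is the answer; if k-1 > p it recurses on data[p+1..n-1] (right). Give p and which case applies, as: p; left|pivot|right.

pivot=1, i=-1
j=0: 3>1, skip
j=1: 9>1, skip
j=2: 0≤1, i=0, swap(0,2) ⇒ [0, 9, 3, -2, 5, 8, -1, 4, 1]
j=3: -2≤1, i=1, swap(1,3) ⇒ [0, -2, 3, 9, 5, 8, -1, 4, 1]
j=4: 5>1, skip
j=5: 8>1, skip
j=6: -1≤1, i=2, swap(2,6) ⇒ [0, -2, -1, 9, 5, 8, 3, 4, 1]
j=7: 4>1, skip
swap(3,8) ⇒ [0, -2, -1, 1, 5, 8, 3, 4, 9]; return 3
p = 3; k-1 = 1 < 3 ⇒ left

3; left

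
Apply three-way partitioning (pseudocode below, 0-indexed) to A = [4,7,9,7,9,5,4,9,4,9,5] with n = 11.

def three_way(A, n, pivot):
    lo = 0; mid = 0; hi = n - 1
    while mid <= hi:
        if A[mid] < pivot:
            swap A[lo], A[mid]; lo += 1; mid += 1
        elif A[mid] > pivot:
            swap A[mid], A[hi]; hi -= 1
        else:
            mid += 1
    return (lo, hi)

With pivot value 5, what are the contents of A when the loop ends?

pivot = 5; lo=0, mid=0, hi=10
A[mid]=4<5: swap A[0],A[0]; lo=1,mid=1 → [4,7,9,7,9,5,4,9,4,9,5]
A[mid]=7>5: swap A[1],A[10]; hi=9 → [4,5,9,7,9,5,4,9,4,9,7]
A[mid]=5=5: mid=2
A[mid]=9>5: swap A[2],A[9]; hi=8 → [4,5,9,7,9,5,4,9,4,9,7]
A[mid]=9>5: swap A[2],A[8]; hi=7 → [4,5,4,7,9,5,4,9,9,9,7]
A[mid]=4<5: swap A[1],A[2]; lo=2,mid=3 → [4,4,5,7,9,5,4,9,9,9,7]
A[mid]=7>5: swap A[3],A[7]; hi=6 → [4,4,5,9,9,5,4,7,9,9,7]
A[mid]=9>5: swap A[3],A[6]; hi=5 → [4,4,5,4,9,5,9,7,9,9,7]
A[mid]=4<5: swap A[2],A[3]; lo=3,mid=4 → [4,4,4,5,9,5,9,7,9,9,7]
A[mid]=9>5: swap A[4],A[5]; hi=4 → [4,4,4,5,5,9,9,7,9,9,7]
A[mid]=5=5: mid=5
end: lo=3, hi=4; A = [4,4,4,5,5,9,9,7,9,9,7]

[4,4,4,5,5,9,9,7,9,9,7]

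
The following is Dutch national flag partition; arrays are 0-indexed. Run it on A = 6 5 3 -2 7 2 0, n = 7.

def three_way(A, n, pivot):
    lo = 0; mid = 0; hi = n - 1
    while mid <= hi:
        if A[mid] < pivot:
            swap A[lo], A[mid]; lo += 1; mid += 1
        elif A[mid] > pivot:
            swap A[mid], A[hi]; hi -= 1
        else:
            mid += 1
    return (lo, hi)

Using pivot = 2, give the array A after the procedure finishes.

lo=0 mid=0 hi=6
6>2: swap(0,6), hi=5 ⇒ 0 5 3 -2 7 2 6
0<2: swap(0,0), lo=1 mid=1 ⇒ 0 5 3 -2 7 2 6
5>2: swap(1,5), hi=4 ⇒ 0 2 3 -2 7 5 6
2=2: mid=2
3>2: swap(2,4), hi=3 ⇒ 0 2 7 -2 3 5 6
7>2: swap(2,3), hi=2 ⇒ 0 2 -2 7 3 5 6
-2<2: swap(1,2), lo=2 mid=3 ⇒ 0 -2 2 7 3 5 6
done. lo=2 hi=2; A=0 -2 2 7 3 5 6

0 -2 2 7 3 5 6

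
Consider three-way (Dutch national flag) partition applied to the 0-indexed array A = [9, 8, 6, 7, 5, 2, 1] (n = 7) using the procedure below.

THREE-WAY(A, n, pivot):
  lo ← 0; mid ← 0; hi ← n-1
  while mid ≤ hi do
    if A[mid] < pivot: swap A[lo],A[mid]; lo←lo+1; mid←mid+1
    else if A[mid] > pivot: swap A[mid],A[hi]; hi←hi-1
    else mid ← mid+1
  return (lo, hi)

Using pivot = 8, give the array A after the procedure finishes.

[1, 6, 7, 5, 2, 8, 9]

pivot = 8; lo=0, mid=0, hi=6
A[mid]=9>8: swap A[0],A[6]; hi=5 → [1, 8, 6, 7, 5, 2, 9]
A[mid]=1<8: swap A[0],A[0]; lo=1,mid=1 → [1, 8, 6, 7, 5, 2, 9]
A[mid]=8=8: mid=2
A[mid]=6<8: swap A[1],A[2]; lo=2,mid=3 → [1, 6, 8, 7, 5, 2, 9]
A[mid]=7<8: swap A[2],A[3]; lo=3,mid=4 → [1, 6, 7, 8, 5, 2, 9]
A[mid]=5<8: swap A[3],A[4]; lo=4,mid=5 → [1, 6, 7, 5, 8, 2, 9]
A[mid]=2<8: swap A[4],A[5]; lo=5,mid=6 → [1, 6, 7, 5, 2, 8, 9]
end: lo=5, hi=5; A = [1, 6, 7, 5, 2, 8, 9]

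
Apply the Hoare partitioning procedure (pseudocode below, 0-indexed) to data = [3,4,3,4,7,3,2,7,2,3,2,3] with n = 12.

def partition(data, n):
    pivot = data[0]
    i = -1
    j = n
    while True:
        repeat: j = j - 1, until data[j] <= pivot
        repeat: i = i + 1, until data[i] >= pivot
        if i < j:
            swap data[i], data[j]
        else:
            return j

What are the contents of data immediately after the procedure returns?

[3,2,3,2,2,3,7,7,4,3,4,3]

pivot = data[0] = 3; i = -1, j = 12
j→11 (data[11]=3≤3), i→0 (data[0]=3≥3); i<j, swap → [3,4,3,4,7,3,2,7,2,3,2,3]
j→10 (data[10]=2≤3), i→1 (data[1]=4≥3); i<j, swap → [3,2,3,4,7,3,2,7,2,3,4,3]
j→9 (data[9]=3≤3), i→2 (data[2]=3≥3); i<j, swap → [3,2,3,4,7,3,2,7,2,3,4,3]
j→8 (data[8]=2≤3), i→3 (data[3]=4≥3); i<j, swap → [3,2,3,2,7,3,2,7,4,3,4,3]
j→6 (data[6]=2≤3), i→4 (data[4]=7≥3); i<j, swap → [3,2,3,2,2,3,7,7,4,3,4,3]
j→5, i→5; i≥j, return j=5. data = [3,2,3,2,2,3,7,7,4,3,4,3]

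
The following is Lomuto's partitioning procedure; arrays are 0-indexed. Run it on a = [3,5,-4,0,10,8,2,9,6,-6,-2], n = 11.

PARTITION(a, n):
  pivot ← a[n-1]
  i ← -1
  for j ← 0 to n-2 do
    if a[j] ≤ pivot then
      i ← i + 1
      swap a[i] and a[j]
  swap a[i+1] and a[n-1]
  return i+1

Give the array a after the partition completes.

pivot = a[10] = -2; i = -1
j=0: a[0]=3 > -2 → no swap
j=1: a[1]=5 > -2 → no swap
j=2: a[2]=-4 ≤ -2 → i=0, swap a[0],a[2] → [-4,5,3,0,10,8,2,9,6,-6,-2]
j=3: a[3]=0 > -2 → no swap
j=4: a[4]=10 > -2 → no swap
j=5: a[5]=8 > -2 → no swap
j=6: a[6]=2 > -2 → no swap
j=7: a[7]=9 > -2 → no swap
j=8: a[8]=6 > -2 → no swap
j=9: a[9]=-6 ≤ -2 → i=1, swap a[1],a[9] → [-4,-6,3,0,10,8,2,9,6,5,-2]
final swap a[2],a[10] → [-4,-6,-2,0,10,8,2,9,6,5,3]; return 2

[-4,-6,-2,0,10,8,2,9,6,5,3]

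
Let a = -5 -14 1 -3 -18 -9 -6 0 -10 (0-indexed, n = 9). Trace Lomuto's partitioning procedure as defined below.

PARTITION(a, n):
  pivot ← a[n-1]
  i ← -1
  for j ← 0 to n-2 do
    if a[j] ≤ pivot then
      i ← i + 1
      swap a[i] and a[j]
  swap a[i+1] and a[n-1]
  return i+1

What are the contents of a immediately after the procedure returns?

-14 -18 -10 -3 -5 -9 -6 0 1

pivot = a[8] = -10; i = -1
j=0: a[0]=-5 > -10 → no swap
j=1: a[1]=-14 ≤ -10 → i=0, swap a[0],a[1] → -14 -5 1 -3 -18 -9 -6 0 -10
j=2: a[2]=1 > -10 → no swap
j=3: a[3]=-3 > -10 → no swap
j=4: a[4]=-18 ≤ -10 → i=1, swap a[1],a[4] → -14 -18 1 -3 -5 -9 -6 0 -10
j=5: a[5]=-9 > -10 → no swap
j=6: a[6]=-6 > -10 → no swap
j=7: a[7]=0 > -10 → no swap
final swap a[2],a[8] → -14 -18 -10 -3 -5 -9 -6 0 1; return 2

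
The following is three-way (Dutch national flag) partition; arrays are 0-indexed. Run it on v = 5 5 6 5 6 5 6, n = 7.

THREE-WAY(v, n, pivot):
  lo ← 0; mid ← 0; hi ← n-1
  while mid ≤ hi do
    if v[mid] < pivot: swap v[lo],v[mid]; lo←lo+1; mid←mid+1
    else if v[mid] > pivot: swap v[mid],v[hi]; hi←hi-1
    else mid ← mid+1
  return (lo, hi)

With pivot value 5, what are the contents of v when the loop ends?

5 5 5 5 6 6 6

lo=0 mid=0 hi=6
5=5: mid=1
5=5: mid=2
6>5: swap(2,6), hi=5 ⇒ 5 5 6 5 6 5 6
6>5: swap(2,5), hi=4 ⇒ 5 5 5 5 6 6 6
5=5: mid=3
5=5: mid=4
6>5: swap(4,4), hi=3 ⇒ 5 5 5 5 6 6 6
done. lo=0 hi=3; v=5 5 5 5 6 6 6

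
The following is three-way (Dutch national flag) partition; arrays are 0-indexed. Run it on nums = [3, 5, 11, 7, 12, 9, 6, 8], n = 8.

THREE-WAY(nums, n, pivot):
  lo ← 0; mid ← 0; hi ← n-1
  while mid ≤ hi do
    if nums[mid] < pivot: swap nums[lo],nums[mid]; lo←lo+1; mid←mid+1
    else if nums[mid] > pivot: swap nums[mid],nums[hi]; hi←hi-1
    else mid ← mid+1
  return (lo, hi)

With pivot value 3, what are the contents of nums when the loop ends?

pivot = 3; lo=0, mid=0, hi=7
nums[mid]=3=3: mid=1
nums[mid]=5>3: swap nums[1],nums[7]; hi=6 → [3, 8, 11, 7, 12, 9, 6, 5]
nums[mid]=8>3: swap nums[1],nums[6]; hi=5 → [3, 6, 11, 7, 12, 9, 8, 5]
nums[mid]=6>3: swap nums[1],nums[5]; hi=4 → [3, 9, 11, 7, 12, 6, 8, 5]
nums[mid]=9>3: swap nums[1],nums[4]; hi=3 → [3, 12, 11, 7, 9, 6, 8, 5]
nums[mid]=12>3: swap nums[1],nums[3]; hi=2 → [3, 7, 11, 12, 9, 6, 8, 5]
nums[mid]=7>3: swap nums[1],nums[2]; hi=1 → [3, 11, 7, 12, 9, 6, 8, 5]
nums[mid]=11>3: swap nums[1],nums[1]; hi=0 → [3, 11, 7, 12, 9, 6, 8, 5]
end: lo=0, hi=0; nums = [3, 11, 7, 12, 9, 6, 8, 5]

[3, 11, 7, 12, 9, 6, 8, 5]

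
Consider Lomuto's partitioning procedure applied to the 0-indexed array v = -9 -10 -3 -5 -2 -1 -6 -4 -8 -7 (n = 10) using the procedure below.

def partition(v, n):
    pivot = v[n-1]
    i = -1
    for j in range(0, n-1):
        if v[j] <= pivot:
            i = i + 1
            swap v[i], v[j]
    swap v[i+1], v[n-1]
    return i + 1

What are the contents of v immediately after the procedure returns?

-9 -10 -8 -7 -2 -1 -6 -4 -3 -5

pivot=-7, i=-1
j=0: -9≤-7, i=0, swap(0,0) ⇒ -9 -10 -3 -5 -2 -1 -6 -4 -8 -7
j=1: -10≤-7, i=1, swap(1,1) ⇒ -9 -10 -3 -5 -2 -1 -6 -4 -8 -7
j=2: -3>-7, skip
j=3: -5>-7, skip
j=4: -2>-7, skip
j=5: -1>-7, skip
j=6: -6>-7, skip
j=7: -4>-7, skip
j=8: -8≤-7, i=2, swap(2,8) ⇒ -9 -10 -8 -5 -2 -1 -6 -4 -3 -7
swap(3,9) ⇒ -9 -10 -8 -7 -2 -1 -6 -4 -3 -5; return 3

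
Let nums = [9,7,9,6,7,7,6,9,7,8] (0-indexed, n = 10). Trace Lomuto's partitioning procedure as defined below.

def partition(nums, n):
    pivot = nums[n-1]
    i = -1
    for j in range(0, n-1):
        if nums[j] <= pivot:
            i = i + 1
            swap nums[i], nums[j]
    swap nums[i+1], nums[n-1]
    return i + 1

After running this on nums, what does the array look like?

pivot = nums[9] = 8; i = -1
j=0: nums[0]=9 > 8 → no swap
j=1: nums[1]=7 ≤ 8 → i=0, swap nums[0],nums[1] → [7,9,9,6,7,7,6,9,7,8]
j=2: nums[2]=9 > 8 → no swap
j=3: nums[3]=6 ≤ 8 → i=1, swap nums[1],nums[3] → [7,6,9,9,7,7,6,9,7,8]
j=4: nums[4]=7 ≤ 8 → i=2, swap nums[2],nums[4] → [7,6,7,9,9,7,6,9,7,8]
j=5: nums[5]=7 ≤ 8 → i=3, swap nums[3],nums[5] → [7,6,7,7,9,9,6,9,7,8]
j=6: nums[6]=6 ≤ 8 → i=4, swap nums[4],nums[6] → [7,6,7,7,6,9,9,9,7,8]
j=7: nums[7]=9 > 8 → no swap
j=8: nums[8]=7 ≤ 8 → i=5, swap nums[5],nums[8] → [7,6,7,7,6,7,9,9,9,8]
final swap nums[6],nums[9] → [7,6,7,7,6,7,8,9,9,9]; return 6

[7,6,7,7,6,7,8,9,9,9]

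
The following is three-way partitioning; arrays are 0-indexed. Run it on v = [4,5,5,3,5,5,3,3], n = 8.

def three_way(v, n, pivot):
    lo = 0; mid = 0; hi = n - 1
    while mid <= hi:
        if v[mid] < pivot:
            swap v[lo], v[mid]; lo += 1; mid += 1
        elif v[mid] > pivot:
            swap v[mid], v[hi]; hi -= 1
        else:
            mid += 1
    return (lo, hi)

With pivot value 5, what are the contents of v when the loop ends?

[4,3,3,3,5,5,5,5]

pivot = 5; lo=0, mid=0, hi=7
v[mid]=4<5: swap v[0],v[0]; lo=1,mid=1 → [4,5,5,3,5,5,3,3]
v[mid]=5=5: mid=2
v[mid]=5=5: mid=3
v[mid]=3<5: swap v[1],v[3]; lo=2,mid=4 → [4,3,5,5,5,5,3,3]
v[mid]=5=5: mid=5
v[mid]=5=5: mid=6
v[mid]=3<5: swap v[2],v[6]; lo=3,mid=7 → [4,3,3,5,5,5,5,3]
v[mid]=3<5: swap v[3],v[7]; lo=4,mid=8 → [4,3,3,3,5,5,5,5]
end: lo=4, hi=7; v = [4,3,3,3,5,5,5,5]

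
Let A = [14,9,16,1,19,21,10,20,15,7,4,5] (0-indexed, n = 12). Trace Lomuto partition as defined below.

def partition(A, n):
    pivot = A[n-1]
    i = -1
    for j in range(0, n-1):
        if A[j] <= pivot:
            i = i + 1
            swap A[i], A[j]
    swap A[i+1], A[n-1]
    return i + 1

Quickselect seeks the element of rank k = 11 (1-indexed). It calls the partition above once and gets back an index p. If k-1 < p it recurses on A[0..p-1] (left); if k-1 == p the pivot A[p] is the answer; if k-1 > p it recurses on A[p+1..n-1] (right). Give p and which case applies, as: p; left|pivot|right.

pivot=5, i=-1
j=0: 14>5, skip
j=1: 9>5, skip
j=2: 16>5, skip
j=3: 1≤5, i=0, swap(0,3) ⇒ [1,9,16,14,19,21,10,20,15,7,4,5]
j=4: 19>5, skip
j=5: 21>5, skip
j=6: 10>5, skip
j=7: 20>5, skip
j=8: 15>5, skip
j=9: 7>5, skip
j=10: 4≤5, i=1, swap(1,10) ⇒ [1,4,16,14,19,21,10,20,15,7,9,5]
swap(2,11) ⇒ [1,4,5,14,19,21,10,20,15,7,9,16]; return 2
p = 2; k-1 = 10 > 2 ⇒ right

2; right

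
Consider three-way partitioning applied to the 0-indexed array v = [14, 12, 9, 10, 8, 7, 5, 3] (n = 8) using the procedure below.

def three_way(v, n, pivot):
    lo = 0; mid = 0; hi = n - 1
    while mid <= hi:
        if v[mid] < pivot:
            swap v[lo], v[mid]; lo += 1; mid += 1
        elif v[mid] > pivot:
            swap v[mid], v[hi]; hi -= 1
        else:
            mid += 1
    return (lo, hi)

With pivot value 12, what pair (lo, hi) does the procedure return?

(6, 6)

lo=0 mid=0 hi=7
14>12: swap(0,7), hi=6 ⇒ [3, 12, 9, 10, 8, 7, 5, 14]
3<12: swap(0,0), lo=1 mid=1 ⇒ [3, 12, 9, 10, 8, 7, 5, 14]
12=12: mid=2
9<12: swap(1,2), lo=2 mid=3 ⇒ [3, 9, 12, 10, 8, 7, 5, 14]
10<12: swap(2,3), lo=3 mid=4 ⇒ [3, 9, 10, 12, 8, 7, 5, 14]
8<12: swap(3,4), lo=4 mid=5 ⇒ [3, 9, 10, 8, 12, 7, 5, 14]
7<12: swap(4,5), lo=5 mid=6 ⇒ [3, 9, 10, 8, 7, 12, 5, 14]
5<12: swap(5,6), lo=6 mid=7 ⇒ [3, 9, 10, 8, 7, 5, 12, 14]
done. lo=6 hi=6; v=[3, 9, 10, 8, 7, 5, 12, 14]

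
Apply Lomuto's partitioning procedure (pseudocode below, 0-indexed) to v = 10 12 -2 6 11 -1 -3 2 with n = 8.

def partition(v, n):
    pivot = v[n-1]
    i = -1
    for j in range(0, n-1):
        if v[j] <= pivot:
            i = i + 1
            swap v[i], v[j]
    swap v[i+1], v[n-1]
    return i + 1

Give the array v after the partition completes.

pivot = v[7] = 2; i = -1
j=0: v[0]=10 > 2 → no swap
j=1: v[1]=12 > 2 → no swap
j=2: v[2]=-2 ≤ 2 → i=0, swap v[0],v[2] → -2 12 10 6 11 -1 -3 2
j=3: v[3]=6 > 2 → no swap
j=4: v[4]=11 > 2 → no swap
j=5: v[5]=-1 ≤ 2 → i=1, swap v[1],v[5] → -2 -1 10 6 11 12 -3 2
j=6: v[6]=-3 ≤ 2 → i=2, swap v[2],v[6] → -2 -1 -3 6 11 12 10 2
final swap v[3],v[7] → -2 -1 -3 2 11 12 10 6; return 3

-2 -1 -3 2 11 12 10 6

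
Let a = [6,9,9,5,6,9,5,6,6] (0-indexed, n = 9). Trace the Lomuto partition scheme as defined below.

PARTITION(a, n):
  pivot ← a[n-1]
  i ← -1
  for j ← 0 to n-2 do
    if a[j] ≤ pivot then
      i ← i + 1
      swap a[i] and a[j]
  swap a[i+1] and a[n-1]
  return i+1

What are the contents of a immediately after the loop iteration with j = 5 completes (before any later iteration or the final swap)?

pivot = a[8] = 6; i = -1
j=0: a[0]=6 ≤ 6 → i=0, swap a[0],a[0] (no change) → [6,9,9,5,6,9,5,6,6]
j=1: a[1]=9 > 6 → no swap
j=2: a[2]=9 > 6 → no swap
j=3: a[3]=5 ≤ 6 → i=1, swap a[1],a[3] → [6,5,9,9,6,9,5,6,6]
j=4: a[4]=6 ≤ 6 → i=2, swap a[2],a[4] → [6,5,6,9,9,9,5,6,6]
j=5: a[5]=9 > 6 → no swap
(after j=5) a = [6,5,6,9,9,9,5,6,6]

[6,5,6,9,9,9,5,6,6]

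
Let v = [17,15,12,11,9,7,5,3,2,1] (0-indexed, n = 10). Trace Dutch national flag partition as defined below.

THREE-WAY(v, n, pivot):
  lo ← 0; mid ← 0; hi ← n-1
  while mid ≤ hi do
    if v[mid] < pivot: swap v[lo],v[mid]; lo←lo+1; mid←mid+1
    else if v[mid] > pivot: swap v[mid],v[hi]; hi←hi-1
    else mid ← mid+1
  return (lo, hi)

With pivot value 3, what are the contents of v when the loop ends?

lo=0 mid=0 hi=9
17>3: swap(0,9), hi=8 ⇒ [1,15,12,11,9,7,5,3,2,17]
1<3: swap(0,0), lo=1 mid=1 ⇒ [1,15,12,11,9,7,5,3,2,17]
15>3: swap(1,8), hi=7 ⇒ [1,2,12,11,9,7,5,3,15,17]
2<3: swap(1,1), lo=2 mid=2 ⇒ [1,2,12,11,9,7,5,3,15,17]
12>3: swap(2,7), hi=6 ⇒ [1,2,3,11,9,7,5,12,15,17]
3=3: mid=3
11>3: swap(3,6), hi=5 ⇒ [1,2,3,5,9,7,11,12,15,17]
5>3: swap(3,5), hi=4 ⇒ [1,2,3,7,9,5,11,12,15,17]
7>3: swap(3,4), hi=3 ⇒ [1,2,3,9,7,5,11,12,15,17]
9>3: swap(3,3), hi=2 ⇒ [1,2,3,9,7,5,11,12,15,17]
done. lo=2 hi=2; v=[1,2,3,9,7,5,11,12,15,17]

[1,2,3,9,7,5,11,12,15,17]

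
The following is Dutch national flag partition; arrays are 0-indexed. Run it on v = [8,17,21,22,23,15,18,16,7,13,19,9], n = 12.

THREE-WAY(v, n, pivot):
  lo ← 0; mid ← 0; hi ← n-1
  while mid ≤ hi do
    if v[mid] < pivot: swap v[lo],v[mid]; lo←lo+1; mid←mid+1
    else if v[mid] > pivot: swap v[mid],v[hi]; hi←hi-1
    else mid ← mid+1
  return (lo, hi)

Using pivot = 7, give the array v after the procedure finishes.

[7,21,22,23,15,18,16,17,13,19,9,8]

lo=0 mid=0 hi=11
8>7: swap(0,11), hi=10 ⇒ [9,17,21,22,23,15,18,16,7,13,19,8]
9>7: swap(0,10), hi=9 ⇒ [19,17,21,22,23,15,18,16,7,13,9,8]
19>7: swap(0,9), hi=8 ⇒ [13,17,21,22,23,15,18,16,7,19,9,8]
13>7: swap(0,8), hi=7 ⇒ [7,17,21,22,23,15,18,16,13,19,9,8]
7=7: mid=1
17>7: swap(1,7), hi=6 ⇒ [7,16,21,22,23,15,18,17,13,19,9,8]
16>7: swap(1,6), hi=5 ⇒ [7,18,21,22,23,15,16,17,13,19,9,8]
18>7: swap(1,5), hi=4 ⇒ [7,15,21,22,23,18,16,17,13,19,9,8]
15>7: swap(1,4), hi=3 ⇒ [7,23,21,22,15,18,16,17,13,19,9,8]
23>7: swap(1,3), hi=2 ⇒ [7,22,21,23,15,18,16,17,13,19,9,8]
22>7: swap(1,2), hi=1 ⇒ [7,21,22,23,15,18,16,17,13,19,9,8]
21>7: swap(1,1), hi=0 ⇒ [7,21,22,23,15,18,16,17,13,19,9,8]
done. lo=0 hi=0; v=[7,21,22,23,15,18,16,17,13,19,9,8]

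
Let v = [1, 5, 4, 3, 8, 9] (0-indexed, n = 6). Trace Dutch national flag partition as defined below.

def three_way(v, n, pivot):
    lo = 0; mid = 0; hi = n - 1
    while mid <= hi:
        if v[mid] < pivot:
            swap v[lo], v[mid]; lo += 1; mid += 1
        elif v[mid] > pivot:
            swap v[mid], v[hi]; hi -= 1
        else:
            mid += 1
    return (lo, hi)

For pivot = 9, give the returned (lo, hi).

(5, 5)

lo=0 mid=0 hi=5
1<9: swap(0,0), lo=1 mid=1 ⇒ [1, 5, 4, 3, 8, 9]
5<9: swap(1,1), lo=2 mid=2 ⇒ [1, 5, 4, 3, 8, 9]
4<9: swap(2,2), lo=3 mid=3 ⇒ [1, 5, 4, 3, 8, 9]
3<9: swap(3,3), lo=4 mid=4 ⇒ [1, 5, 4, 3, 8, 9]
8<9: swap(4,4), lo=5 mid=5 ⇒ [1, 5, 4, 3, 8, 9]
9=9: mid=6
done. lo=5 hi=5; v=[1, 5, 4, 3, 8, 9]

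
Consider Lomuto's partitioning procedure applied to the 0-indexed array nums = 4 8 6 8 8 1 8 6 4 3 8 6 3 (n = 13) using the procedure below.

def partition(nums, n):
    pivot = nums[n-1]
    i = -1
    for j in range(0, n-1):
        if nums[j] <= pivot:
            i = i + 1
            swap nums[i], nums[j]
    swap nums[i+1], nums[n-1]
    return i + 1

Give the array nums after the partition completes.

pivot = nums[12] = 3; i = -1
j=0: nums[0]=4 > 3 → no swap
j=1: nums[1]=8 > 3 → no swap
j=2: nums[2]=6 > 3 → no swap
j=3: nums[3]=8 > 3 → no swap
j=4: nums[4]=8 > 3 → no swap
j=5: nums[5]=1 ≤ 3 → i=0, swap nums[0],nums[5] → 1 8 6 8 8 4 8 6 4 3 8 6 3
j=6: nums[6]=8 > 3 → no swap
j=7: nums[7]=6 > 3 → no swap
j=8: nums[8]=4 > 3 → no swap
j=9: nums[9]=3 ≤ 3 → i=1, swap nums[1],nums[9] → 1 3 6 8 8 4 8 6 4 8 8 6 3
j=10: nums[10]=8 > 3 → no swap
j=11: nums[11]=6 > 3 → no swap
final swap nums[2],nums[12] → 1 3 3 8 8 4 8 6 4 8 8 6 6; return 2

1 3 3 8 8 4 8 6 4 8 8 6 6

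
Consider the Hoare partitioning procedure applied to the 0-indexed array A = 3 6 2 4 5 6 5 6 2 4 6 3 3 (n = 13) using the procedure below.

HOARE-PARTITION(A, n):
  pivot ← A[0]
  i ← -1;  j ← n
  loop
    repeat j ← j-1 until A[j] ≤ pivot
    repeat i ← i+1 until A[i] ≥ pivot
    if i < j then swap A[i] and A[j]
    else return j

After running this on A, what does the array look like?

3 3 2 2 5 6 5 6 4 4 6 6 3

pivot = A[0] = 3; i = -1, j = 13
j→12 (A[12]=3≤3), i→0 (A[0]=3≥3); i<j, swap → 3 6 2 4 5 6 5 6 2 4 6 3 3
j→11 (A[11]=3≤3), i→1 (A[1]=6≥3); i<j, swap → 3 3 2 4 5 6 5 6 2 4 6 6 3
j→8 (A[8]=2≤3), i→3 (A[3]=4≥3); i<j, swap → 3 3 2 2 5 6 5 6 4 4 6 6 3
j→3, i→4; i≥j, return j=3. A = 3 3 2 2 5 6 5 6 4 4 6 6 3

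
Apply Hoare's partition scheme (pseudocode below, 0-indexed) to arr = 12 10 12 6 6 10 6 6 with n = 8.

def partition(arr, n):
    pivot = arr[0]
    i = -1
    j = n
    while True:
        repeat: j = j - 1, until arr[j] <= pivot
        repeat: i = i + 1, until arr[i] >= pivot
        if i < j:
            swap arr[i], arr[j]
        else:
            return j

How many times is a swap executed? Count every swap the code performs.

pivot = arr[0] = 12; i = -1, j = 8
j→7 (arr[7]=6≤12), i→0 (arr[0]=12≥12); i<j, swap → 6 10 12 6 6 10 6 12
j→6 (arr[6]=6≤12), i→2 (arr[2]=12≥12); i<j, swap → 6 10 6 6 6 10 12 12
j→5, i→6; i≥j, return j=5. arr = 6 10 6 6 6 10 12 12

2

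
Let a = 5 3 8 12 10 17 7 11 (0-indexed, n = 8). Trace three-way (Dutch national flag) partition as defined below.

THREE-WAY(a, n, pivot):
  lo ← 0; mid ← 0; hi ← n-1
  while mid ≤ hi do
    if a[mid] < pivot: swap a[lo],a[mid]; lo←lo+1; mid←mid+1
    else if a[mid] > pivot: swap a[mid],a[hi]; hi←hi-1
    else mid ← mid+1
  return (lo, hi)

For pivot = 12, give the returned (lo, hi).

(6, 6)

pivot = 12; lo=0, mid=0, hi=7
a[mid]=5<12: swap a[0],a[0]; lo=1,mid=1 → 5 3 8 12 10 17 7 11
a[mid]=3<12: swap a[1],a[1]; lo=2,mid=2 → 5 3 8 12 10 17 7 11
a[mid]=8<12: swap a[2],a[2]; lo=3,mid=3 → 5 3 8 12 10 17 7 11
a[mid]=12=12: mid=4
a[mid]=10<12: swap a[3],a[4]; lo=4,mid=5 → 5 3 8 10 12 17 7 11
a[mid]=17>12: swap a[5],a[7]; hi=6 → 5 3 8 10 12 11 7 17
a[mid]=11<12: swap a[4],a[5]; lo=5,mid=6 → 5 3 8 10 11 12 7 17
a[mid]=7<12: swap a[5],a[6]; lo=6,mid=7 → 5 3 8 10 11 7 12 17
end: lo=6, hi=6; a = 5 3 8 10 11 7 12 17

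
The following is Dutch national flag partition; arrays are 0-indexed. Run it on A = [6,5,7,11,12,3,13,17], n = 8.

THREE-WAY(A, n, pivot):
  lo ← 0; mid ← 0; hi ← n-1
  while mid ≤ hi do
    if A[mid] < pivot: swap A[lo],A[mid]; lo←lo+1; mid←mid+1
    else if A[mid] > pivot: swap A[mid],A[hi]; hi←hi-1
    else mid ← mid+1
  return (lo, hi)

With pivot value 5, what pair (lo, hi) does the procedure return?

(1, 1)

pivot = 5; lo=0, mid=0, hi=7
A[mid]=6>5: swap A[0],A[7]; hi=6 → [17,5,7,11,12,3,13,6]
A[mid]=17>5: swap A[0],A[6]; hi=5 → [13,5,7,11,12,3,17,6]
A[mid]=13>5: swap A[0],A[5]; hi=4 → [3,5,7,11,12,13,17,6]
A[mid]=3<5: swap A[0],A[0]; lo=1,mid=1 → [3,5,7,11,12,13,17,6]
A[mid]=5=5: mid=2
A[mid]=7>5: swap A[2],A[4]; hi=3 → [3,5,12,11,7,13,17,6]
A[mid]=12>5: swap A[2],A[3]; hi=2 → [3,5,11,12,7,13,17,6]
A[mid]=11>5: swap A[2],A[2]; hi=1 → [3,5,11,12,7,13,17,6]
end: lo=1, hi=1; A = [3,5,11,12,7,13,17,6]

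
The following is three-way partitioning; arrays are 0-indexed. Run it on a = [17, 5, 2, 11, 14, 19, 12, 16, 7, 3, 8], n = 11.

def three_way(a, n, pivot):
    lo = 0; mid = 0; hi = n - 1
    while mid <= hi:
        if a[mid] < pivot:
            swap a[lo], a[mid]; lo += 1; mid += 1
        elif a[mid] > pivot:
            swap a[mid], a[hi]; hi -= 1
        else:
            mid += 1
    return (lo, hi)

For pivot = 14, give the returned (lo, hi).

lo=0 mid=0 hi=10
17>14: swap(0,10), hi=9 ⇒ [8, 5, 2, 11, 14, 19, 12, 16, 7, 3, 17]
8<14: swap(0,0), lo=1 mid=1 ⇒ [8, 5, 2, 11, 14, 19, 12, 16, 7, 3, 17]
5<14: swap(1,1), lo=2 mid=2 ⇒ [8, 5, 2, 11, 14, 19, 12, 16, 7, 3, 17]
2<14: swap(2,2), lo=3 mid=3 ⇒ [8, 5, 2, 11, 14, 19, 12, 16, 7, 3, 17]
11<14: swap(3,3), lo=4 mid=4 ⇒ [8, 5, 2, 11, 14, 19, 12, 16, 7, 3, 17]
14=14: mid=5
19>14: swap(5,9), hi=8 ⇒ [8, 5, 2, 11, 14, 3, 12, 16, 7, 19, 17]
3<14: swap(4,5), lo=5 mid=6 ⇒ [8, 5, 2, 11, 3, 14, 12, 16, 7, 19, 17]
12<14: swap(5,6), lo=6 mid=7 ⇒ [8, 5, 2, 11, 3, 12, 14, 16, 7, 19, 17]
16>14: swap(7,8), hi=7 ⇒ [8, 5, 2, 11, 3, 12, 14, 7, 16, 19, 17]
7<14: swap(6,7), lo=7 mid=8 ⇒ [8, 5, 2, 11, 3, 12, 7, 14, 16, 19, 17]
done. lo=7 hi=7; a=[8, 5, 2, 11, 3, 12, 7, 14, 16, 19, 17]

(7, 7)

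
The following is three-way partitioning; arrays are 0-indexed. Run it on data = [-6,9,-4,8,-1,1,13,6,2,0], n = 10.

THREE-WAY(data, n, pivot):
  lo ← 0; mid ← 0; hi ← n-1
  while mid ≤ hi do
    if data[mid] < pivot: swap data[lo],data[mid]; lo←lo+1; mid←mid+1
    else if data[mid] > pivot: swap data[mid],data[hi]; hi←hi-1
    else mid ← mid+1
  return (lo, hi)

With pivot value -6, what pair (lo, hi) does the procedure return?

pivot = -6; lo=0, mid=0, hi=9
data[mid]=-6=-6: mid=1
data[mid]=9>-6: swap data[1],data[9]; hi=8 → [-6,0,-4,8,-1,1,13,6,2,9]
data[mid]=0>-6: swap data[1],data[8]; hi=7 → [-6,2,-4,8,-1,1,13,6,0,9]
data[mid]=2>-6: swap data[1],data[7]; hi=6 → [-6,6,-4,8,-1,1,13,2,0,9]
data[mid]=6>-6: swap data[1],data[6]; hi=5 → [-6,13,-4,8,-1,1,6,2,0,9]
data[mid]=13>-6: swap data[1],data[5]; hi=4 → [-6,1,-4,8,-1,13,6,2,0,9]
data[mid]=1>-6: swap data[1],data[4]; hi=3 → [-6,-1,-4,8,1,13,6,2,0,9]
data[mid]=-1>-6: swap data[1],data[3]; hi=2 → [-6,8,-4,-1,1,13,6,2,0,9]
data[mid]=8>-6: swap data[1],data[2]; hi=1 → [-6,-4,8,-1,1,13,6,2,0,9]
data[mid]=-4>-6: swap data[1],data[1]; hi=0 → [-6,-4,8,-1,1,13,6,2,0,9]
end: lo=0, hi=0; data = [-6,-4,8,-1,1,13,6,2,0,9]

(0, 0)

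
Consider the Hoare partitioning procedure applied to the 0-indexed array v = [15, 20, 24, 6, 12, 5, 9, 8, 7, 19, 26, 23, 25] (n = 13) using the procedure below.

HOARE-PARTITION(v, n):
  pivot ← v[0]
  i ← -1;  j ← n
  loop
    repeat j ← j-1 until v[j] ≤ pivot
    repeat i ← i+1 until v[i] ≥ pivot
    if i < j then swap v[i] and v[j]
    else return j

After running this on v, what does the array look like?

pivot = v[0] = 15; i = -1, j = 13
j→8 (v[8]=7≤15), i→0 (v[0]=15≥15); i<j, swap → [7, 20, 24, 6, 12, 5, 9, 8, 15, 19, 26, 23, 25]
j→7 (v[7]=8≤15), i→1 (v[1]=20≥15); i<j, swap → [7, 8, 24, 6, 12, 5, 9, 20, 15, 19, 26, 23, 25]
j→6 (v[6]=9≤15), i→2 (v[2]=24≥15); i<j, swap → [7, 8, 9, 6, 12, 5, 24, 20, 15, 19, 26, 23, 25]
j→5, i→6; i≥j, return j=5. v = [7, 8, 9, 6, 12, 5, 24, 20, 15, 19, 26, 23, 25]

[7, 8, 9, 6, 12, 5, 24, 20, 15, 19, 26, 23, 25]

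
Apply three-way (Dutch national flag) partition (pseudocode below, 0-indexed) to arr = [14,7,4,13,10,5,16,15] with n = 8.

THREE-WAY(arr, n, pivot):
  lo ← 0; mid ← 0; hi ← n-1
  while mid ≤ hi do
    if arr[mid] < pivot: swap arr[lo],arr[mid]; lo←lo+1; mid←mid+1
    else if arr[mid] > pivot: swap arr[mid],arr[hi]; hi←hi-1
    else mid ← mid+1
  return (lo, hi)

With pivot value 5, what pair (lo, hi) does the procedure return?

(1, 1)

lo=0 mid=0 hi=7
14>5: swap(0,7), hi=6 ⇒ [15,7,4,13,10,5,16,14]
15>5: swap(0,6), hi=5 ⇒ [16,7,4,13,10,5,15,14]
16>5: swap(0,5), hi=4 ⇒ [5,7,4,13,10,16,15,14]
5=5: mid=1
7>5: swap(1,4), hi=3 ⇒ [5,10,4,13,7,16,15,14]
10>5: swap(1,3), hi=2 ⇒ [5,13,4,10,7,16,15,14]
13>5: swap(1,2), hi=1 ⇒ [5,4,13,10,7,16,15,14]
4<5: swap(0,1), lo=1 mid=2 ⇒ [4,5,13,10,7,16,15,14]
done. lo=1 hi=1; arr=[4,5,13,10,7,16,15,14]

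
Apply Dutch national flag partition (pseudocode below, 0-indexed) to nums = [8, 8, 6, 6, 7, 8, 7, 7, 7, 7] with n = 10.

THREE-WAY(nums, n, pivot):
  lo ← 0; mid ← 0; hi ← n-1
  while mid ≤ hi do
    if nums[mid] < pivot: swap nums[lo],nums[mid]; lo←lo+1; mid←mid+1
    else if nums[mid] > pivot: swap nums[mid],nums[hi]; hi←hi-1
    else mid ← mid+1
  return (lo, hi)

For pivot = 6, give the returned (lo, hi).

pivot = 6; lo=0, mid=0, hi=9
nums[mid]=8>6: swap nums[0],nums[9]; hi=8 → [7, 8, 6, 6, 7, 8, 7, 7, 7, 8]
nums[mid]=7>6: swap nums[0],nums[8]; hi=7 → [7, 8, 6, 6, 7, 8, 7, 7, 7, 8]
nums[mid]=7>6: swap nums[0],nums[7]; hi=6 → [7, 8, 6, 6, 7, 8, 7, 7, 7, 8]
nums[mid]=7>6: swap nums[0],nums[6]; hi=5 → [7, 8, 6, 6, 7, 8, 7, 7, 7, 8]
nums[mid]=7>6: swap nums[0],nums[5]; hi=4 → [8, 8, 6, 6, 7, 7, 7, 7, 7, 8]
nums[mid]=8>6: swap nums[0],nums[4]; hi=3 → [7, 8, 6, 6, 8, 7, 7, 7, 7, 8]
nums[mid]=7>6: swap nums[0],nums[3]; hi=2 → [6, 8, 6, 7, 8, 7, 7, 7, 7, 8]
nums[mid]=6=6: mid=1
nums[mid]=8>6: swap nums[1],nums[2]; hi=1 → [6, 6, 8, 7, 8, 7, 7, 7, 7, 8]
nums[mid]=6=6: mid=2
end: lo=0, hi=1; nums = [6, 6, 8, 7, 8, 7, 7, 7, 7, 8]

(0, 1)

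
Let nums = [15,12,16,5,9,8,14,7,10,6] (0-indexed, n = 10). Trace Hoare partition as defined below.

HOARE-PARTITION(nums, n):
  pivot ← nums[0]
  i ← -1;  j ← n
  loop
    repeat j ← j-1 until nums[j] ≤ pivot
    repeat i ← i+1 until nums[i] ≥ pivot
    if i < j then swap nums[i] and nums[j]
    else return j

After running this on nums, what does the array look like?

[6,12,10,5,9,8,14,7,16,15]

pivot = nums[0] = 15; i = -1, j = 10
j→9 (nums[9]=6≤15), i→0 (nums[0]=15≥15); i<j, swap → [6,12,16,5,9,8,14,7,10,15]
j→8 (nums[8]=10≤15), i→2 (nums[2]=16≥15); i<j, swap → [6,12,10,5,9,8,14,7,16,15]
j→7, i→8; i≥j, return j=7. nums = [6,12,10,5,9,8,14,7,16,15]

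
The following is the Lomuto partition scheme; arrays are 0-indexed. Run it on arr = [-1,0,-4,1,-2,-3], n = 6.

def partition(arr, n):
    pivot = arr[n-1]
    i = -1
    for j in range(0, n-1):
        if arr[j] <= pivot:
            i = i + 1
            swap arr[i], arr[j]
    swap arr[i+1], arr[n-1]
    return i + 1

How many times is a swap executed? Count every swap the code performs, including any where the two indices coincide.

2

pivot=-3, i=-1
j=0: -1>-3, skip
j=1: 0>-3, skip
j=2: -4≤-3, i=0, swap(0,2) ⇒ [-4,0,-1,1,-2,-3]
j=3: 1>-3, skip
j=4: -2>-3, skip
swap(1,5) ⇒ [-4,-3,-1,1,-2,0]; return 1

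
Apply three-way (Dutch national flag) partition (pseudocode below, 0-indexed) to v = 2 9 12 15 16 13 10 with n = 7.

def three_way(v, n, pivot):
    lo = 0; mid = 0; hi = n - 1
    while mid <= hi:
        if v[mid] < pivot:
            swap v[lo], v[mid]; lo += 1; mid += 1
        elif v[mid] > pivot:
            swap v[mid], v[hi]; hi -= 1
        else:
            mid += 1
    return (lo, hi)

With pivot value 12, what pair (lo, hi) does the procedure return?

(3, 3)

pivot = 12; lo=0, mid=0, hi=6
v[mid]=2<12: swap v[0],v[0]; lo=1,mid=1 → 2 9 12 15 16 13 10
v[mid]=9<12: swap v[1],v[1]; lo=2,mid=2 → 2 9 12 15 16 13 10
v[mid]=12=12: mid=3
v[mid]=15>12: swap v[3],v[6]; hi=5 → 2 9 12 10 16 13 15
v[mid]=10<12: swap v[2],v[3]; lo=3,mid=4 → 2 9 10 12 16 13 15
v[mid]=16>12: swap v[4],v[5]; hi=4 → 2 9 10 12 13 16 15
v[mid]=13>12: swap v[4],v[4]; hi=3 → 2 9 10 12 13 16 15
end: lo=3, hi=3; v = 2 9 10 12 13 16 15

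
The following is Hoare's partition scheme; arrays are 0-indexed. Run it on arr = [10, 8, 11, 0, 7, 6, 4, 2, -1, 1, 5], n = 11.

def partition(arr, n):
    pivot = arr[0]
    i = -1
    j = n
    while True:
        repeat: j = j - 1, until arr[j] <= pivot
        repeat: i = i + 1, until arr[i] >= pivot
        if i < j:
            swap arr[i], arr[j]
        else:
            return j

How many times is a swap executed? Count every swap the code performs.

pivot=10
j stops at 10 (5), i stops at 0 (10); swap ⇒ [5, 8, 11, 0, 7, 6, 4, 2, -1, 1, 10]
j stops at 9 (1), i stops at 2 (11); swap ⇒ [5, 8, 1, 0, 7, 6, 4, 2, -1, 11, 10]
j stops at 8, i stops at 9; i≥j ⇒ return 8. arr=[5, 8, 1, 0, 7, 6, 4, 2, -1, 11, 10]

2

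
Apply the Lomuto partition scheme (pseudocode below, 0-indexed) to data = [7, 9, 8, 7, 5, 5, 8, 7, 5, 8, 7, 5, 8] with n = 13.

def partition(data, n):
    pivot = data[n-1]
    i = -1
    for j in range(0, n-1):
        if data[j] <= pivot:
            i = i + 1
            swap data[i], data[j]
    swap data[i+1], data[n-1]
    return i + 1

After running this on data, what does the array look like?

[7, 8, 7, 5, 5, 8, 7, 5, 8, 7, 5, 8, 9]

pivot = data[12] = 8; i = -1
j=0: data[0]=7 ≤ 8 → i=0, swap data[0],data[0] (no change) → [7, 9, 8, 7, 5, 5, 8, 7, 5, 8, 7, 5, 8]
j=1: data[1]=9 > 8 → no swap
j=2: data[2]=8 ≤ 8 → i=1, swap data[1],data[2] → [7, 8, 9, 7, 5, 5, 8, 7, 5, 8, 7, 5, 8]
j=3: data[3]=7 ≤ 8 → i=2, swap data[2],data[3] → [7, 8, 7, 9, 5, 5, 8, 7, 5, 8, 7, 5, 8]
j=4: data[4]=5 ≤ 8 → i=3, swap data[3],data[4] → [7, 8, 7, 5, 9, 5, 8, 7, 5, 8, 7, 5, 8]
j=5: data[5]=5 ≤ 8 → i=4, swap data[4],data[5] → [7, 8, 7, 5, 5, 9, 8, 7, 5, 8, 7, 5, 8]
j=6: data[6]=8 ≤ 8 → i=5, swap data[5],data[6] → [7, 8, 7, 5, 5, 8, 9, 7, 5, 8, 7, 5, 8]
j=7: data[7]=7 ≤ 8 → i=6, swap data[6],data[7] → [7, 8, 7, 5, 5, 8, 7, 9, 5, 8, 7, 5, 8]
j=8: data[8]=5 ≤ 8 → i=7, swap data[7],data[8] → [7, 8, 7, 5, 5, 8, 7, 5, 9, 8, 7, 5, 8]
j=9: data[9]=8 ≤ 8 → i=8, swap data[8],data[9] → [7, 8, 7, 5, 5, 8, 7, 5, 8, 9, 7, 5, 8]
j=10: data[10]=7 ≤ 8 → i=9, swap data[9],data[10] → [7, 8, 7, 5, 5, 8, 7, 5, 8, 7, 9, 5, 8]
j=11: data[11]=5 ≤ 8 → i=10, swap data[10],data[11] → [7, 8, 7, 5, 5, 8, 7, 5, 8, 7, 5, 9, 8]
final swap data[11],data[12] → [7, 8, 7, 5, 5, 8, 7, 5, 8, 7, 5, 8, 9]; return 11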